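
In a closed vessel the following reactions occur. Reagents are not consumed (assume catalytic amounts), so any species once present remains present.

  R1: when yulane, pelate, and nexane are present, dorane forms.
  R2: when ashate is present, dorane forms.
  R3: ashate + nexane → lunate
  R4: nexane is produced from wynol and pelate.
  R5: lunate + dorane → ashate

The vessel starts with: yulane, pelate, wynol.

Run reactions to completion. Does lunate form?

lunate would need ashate and nexane (R3), but ashate never forms.

No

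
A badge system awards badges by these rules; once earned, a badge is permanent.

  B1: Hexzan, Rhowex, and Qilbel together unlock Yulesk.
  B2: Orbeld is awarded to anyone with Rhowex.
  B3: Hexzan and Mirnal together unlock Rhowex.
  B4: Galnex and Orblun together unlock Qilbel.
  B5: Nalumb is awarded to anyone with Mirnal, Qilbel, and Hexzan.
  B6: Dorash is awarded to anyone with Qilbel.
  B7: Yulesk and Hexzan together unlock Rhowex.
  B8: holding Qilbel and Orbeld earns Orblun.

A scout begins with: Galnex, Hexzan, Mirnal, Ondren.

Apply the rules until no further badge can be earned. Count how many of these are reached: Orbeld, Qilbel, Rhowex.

2

With Hexzan and Mirnal, Rhowex is earned (B3).
With Rhowex, Orbeld is earned (B2).
Orbeld: reached.
Qilbel would need Galnex and Orblun (B4), but Orblun is never earned.
Rhowex: reached.
Reached: Orbeld and Rhowex — 2 of the 3.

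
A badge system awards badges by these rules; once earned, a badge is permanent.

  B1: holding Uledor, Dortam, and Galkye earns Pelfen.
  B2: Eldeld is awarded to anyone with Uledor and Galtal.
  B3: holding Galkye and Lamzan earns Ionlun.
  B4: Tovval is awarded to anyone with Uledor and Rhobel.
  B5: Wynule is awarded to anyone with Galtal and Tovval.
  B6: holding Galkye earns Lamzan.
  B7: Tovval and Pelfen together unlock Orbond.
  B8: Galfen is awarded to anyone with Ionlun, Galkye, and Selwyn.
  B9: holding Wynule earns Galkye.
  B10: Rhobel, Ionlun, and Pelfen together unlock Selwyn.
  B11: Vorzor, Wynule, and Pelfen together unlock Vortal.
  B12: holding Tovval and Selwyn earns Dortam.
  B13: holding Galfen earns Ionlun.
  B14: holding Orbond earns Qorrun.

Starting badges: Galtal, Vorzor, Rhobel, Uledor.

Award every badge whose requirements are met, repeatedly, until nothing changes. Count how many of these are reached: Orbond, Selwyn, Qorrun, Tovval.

1

With Uledor and Rhobel, Tovval is earned (B4).
Orbond would need Tovval and Pelfen (B7), but Pelfen is never earned.
Selwyn would need Rhobel, Ionlun, and Pelfen (B10), but Pelfen is never earned.
Qorrun would need Orbond (B14), but Orbond is never earned.
Tovval: reached.
Reached: Tovval — 1 of the 4.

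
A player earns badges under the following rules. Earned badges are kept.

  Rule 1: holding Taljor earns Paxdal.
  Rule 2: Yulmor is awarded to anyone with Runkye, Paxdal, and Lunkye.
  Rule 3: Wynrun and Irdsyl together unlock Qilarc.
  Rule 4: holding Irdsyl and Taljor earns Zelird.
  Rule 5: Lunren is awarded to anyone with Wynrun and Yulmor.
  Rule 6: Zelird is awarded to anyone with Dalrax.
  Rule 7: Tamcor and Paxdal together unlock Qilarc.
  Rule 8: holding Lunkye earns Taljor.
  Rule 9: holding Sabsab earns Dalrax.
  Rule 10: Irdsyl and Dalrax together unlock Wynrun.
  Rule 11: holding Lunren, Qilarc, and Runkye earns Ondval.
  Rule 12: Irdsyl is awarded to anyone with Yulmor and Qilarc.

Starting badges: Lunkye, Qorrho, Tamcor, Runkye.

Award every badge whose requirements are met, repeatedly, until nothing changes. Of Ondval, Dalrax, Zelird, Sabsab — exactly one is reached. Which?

With Lunkye, Taljor is earned (Rule 8).
With Taljor, Paxdal is earned (Rule 1).
With Tamcor and Paxdal, Qilarc is earned (Rule 7).
With Runkye, Paxdal, and Lunkye, Yulmor is earned (Rule 2).
With Yulmor and Qilarc, Irdsyl is earned (Rule 12).
With Irdsyl and Taljor, Zelird is earned (Rule 4).
No rule produces Sabsab, and it is not given. Dalrax would need Sabsab (Rule 9), but Sabsab is never earned. Ondval would need Lunren, Qilarc, and Runkye (Rule 11), but Lunren is never earned.

Zelird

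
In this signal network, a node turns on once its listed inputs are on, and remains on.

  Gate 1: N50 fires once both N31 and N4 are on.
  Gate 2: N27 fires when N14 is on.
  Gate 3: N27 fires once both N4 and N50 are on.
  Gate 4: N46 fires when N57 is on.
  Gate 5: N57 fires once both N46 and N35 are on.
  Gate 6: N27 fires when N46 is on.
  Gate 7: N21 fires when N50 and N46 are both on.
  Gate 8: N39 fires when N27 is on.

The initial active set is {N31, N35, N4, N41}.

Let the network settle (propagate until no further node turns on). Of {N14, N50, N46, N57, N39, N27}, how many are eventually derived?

3

Gate 1: N31 and N4 on → N50 on.
N4 and N50 are on, so N27 fires (Gate 3).
Gate 8: N27 on → N39 on.
No rule produces N14, and it is not given.
N50: reached.
N46 would need N57 (Gate 4), but N57 never turns on.
N57 would need N46 and N35 (Gate 5), but N46 never turns on.
N39: reached.
N27: reached.
Reached: N50, N39, and N27 — 3 of the 6.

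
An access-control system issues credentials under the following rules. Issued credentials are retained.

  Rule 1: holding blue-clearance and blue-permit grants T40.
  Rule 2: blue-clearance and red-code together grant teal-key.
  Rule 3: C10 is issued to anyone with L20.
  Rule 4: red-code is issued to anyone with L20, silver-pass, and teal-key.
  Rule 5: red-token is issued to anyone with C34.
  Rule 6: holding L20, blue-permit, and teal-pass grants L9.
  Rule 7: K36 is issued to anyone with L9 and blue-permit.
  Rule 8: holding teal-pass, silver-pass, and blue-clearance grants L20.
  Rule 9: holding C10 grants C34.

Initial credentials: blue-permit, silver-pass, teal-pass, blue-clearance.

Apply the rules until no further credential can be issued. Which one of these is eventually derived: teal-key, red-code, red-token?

Holding teal-pass, silver-pass, and blue-clearance grants L20 (Rule 8).
Holding L20 grants C10 (Rule 3).
Holding C10 grants C34 (Rule 9).
Holding C34 grants red-token (Rule 5).
red-code would need L20, silver-pass, and teal-key (Rule 4), but teal-key is never granted. teal-key would need blue-clearance and red-code (Rule 2), but red-code is never granted.

red-token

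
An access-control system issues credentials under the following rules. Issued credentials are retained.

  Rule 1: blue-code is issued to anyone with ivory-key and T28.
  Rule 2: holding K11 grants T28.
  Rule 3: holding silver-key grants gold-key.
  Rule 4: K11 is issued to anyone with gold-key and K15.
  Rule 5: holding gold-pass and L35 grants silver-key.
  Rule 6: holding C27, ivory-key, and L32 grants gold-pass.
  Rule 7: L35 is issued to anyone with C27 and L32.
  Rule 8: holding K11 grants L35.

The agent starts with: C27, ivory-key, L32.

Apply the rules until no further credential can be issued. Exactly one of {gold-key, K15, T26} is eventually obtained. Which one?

Holding C27, ivory-key, and L32 grants gold-pass (Rule 6).
Holding C27 and L32 grants L35 (Rule 7).
Holding gold-pass and L35 grants silver-key (Rule 5).
Holding silver-key grants gold-key (Rule 3).
No rule produces K15, and it is not given. No rule produces T26, and it is not given.

gold-key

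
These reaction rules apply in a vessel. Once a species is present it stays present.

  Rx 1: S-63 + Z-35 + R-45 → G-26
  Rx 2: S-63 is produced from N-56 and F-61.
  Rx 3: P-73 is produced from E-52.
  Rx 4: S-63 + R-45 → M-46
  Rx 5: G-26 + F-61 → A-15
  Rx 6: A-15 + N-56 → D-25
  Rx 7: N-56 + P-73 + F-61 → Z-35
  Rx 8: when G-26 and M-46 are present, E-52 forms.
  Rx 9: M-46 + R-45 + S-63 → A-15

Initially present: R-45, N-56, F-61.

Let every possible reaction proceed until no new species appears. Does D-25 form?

N-56 and F-61 present → S-63 forms (Rx 2).
S-63 and R-45 present → M-46 forms (Rx 4).
M-46, R-45, and S-63 present → A-15 forms (Rx 9).
A-15 and N-56 present → D-25 forms (Rx 6).

Yes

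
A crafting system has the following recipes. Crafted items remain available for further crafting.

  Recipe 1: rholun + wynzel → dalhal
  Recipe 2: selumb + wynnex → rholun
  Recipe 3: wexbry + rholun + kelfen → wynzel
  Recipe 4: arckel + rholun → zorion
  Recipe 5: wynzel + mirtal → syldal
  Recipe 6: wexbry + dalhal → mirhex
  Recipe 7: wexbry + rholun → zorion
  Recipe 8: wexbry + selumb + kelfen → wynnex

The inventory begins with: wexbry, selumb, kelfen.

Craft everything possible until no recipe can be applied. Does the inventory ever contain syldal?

No

syldal would need wynzel and mirtal (Recipe 5), but mirtal is never obtained.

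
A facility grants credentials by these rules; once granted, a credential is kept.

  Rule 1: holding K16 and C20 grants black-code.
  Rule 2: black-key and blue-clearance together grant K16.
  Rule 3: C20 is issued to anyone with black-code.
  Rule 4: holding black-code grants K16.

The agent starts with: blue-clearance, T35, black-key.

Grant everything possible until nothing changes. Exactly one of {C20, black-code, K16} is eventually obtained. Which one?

K16

Holding black-key and blue-clearance grants K16 (Rule 2).
black-code would need K16 and C20 (Rule 1), but C20 is never granted. C20 would need black-code (Rule 3), but black-code is never granted.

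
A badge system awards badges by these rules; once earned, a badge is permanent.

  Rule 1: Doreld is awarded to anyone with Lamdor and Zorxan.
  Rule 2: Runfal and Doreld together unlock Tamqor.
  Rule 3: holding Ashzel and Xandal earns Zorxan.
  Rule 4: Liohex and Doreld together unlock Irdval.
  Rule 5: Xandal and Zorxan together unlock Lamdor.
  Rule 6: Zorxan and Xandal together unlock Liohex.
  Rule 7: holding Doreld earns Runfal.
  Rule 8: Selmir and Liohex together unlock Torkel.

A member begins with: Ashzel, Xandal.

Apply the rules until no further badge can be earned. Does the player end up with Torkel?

No

Torkel would need Selmir and Liohex (Rule 8), but Selmir is never earned.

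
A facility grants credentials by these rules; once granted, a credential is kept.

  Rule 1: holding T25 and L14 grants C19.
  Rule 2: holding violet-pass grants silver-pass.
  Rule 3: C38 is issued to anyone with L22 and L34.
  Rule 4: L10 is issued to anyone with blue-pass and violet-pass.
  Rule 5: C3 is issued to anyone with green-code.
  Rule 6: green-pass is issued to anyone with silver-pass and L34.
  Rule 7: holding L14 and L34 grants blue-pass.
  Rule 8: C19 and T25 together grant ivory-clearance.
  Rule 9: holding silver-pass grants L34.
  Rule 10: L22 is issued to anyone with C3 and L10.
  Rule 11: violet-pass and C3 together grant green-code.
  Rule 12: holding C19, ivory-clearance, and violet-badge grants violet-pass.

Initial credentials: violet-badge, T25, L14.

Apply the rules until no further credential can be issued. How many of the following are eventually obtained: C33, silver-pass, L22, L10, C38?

Holding T25 and L14 grants C19 (Rule 1).
Holding C19 and T25 grants ivory-clearance (Rule 8).
Holding C19, ivory-clearance, and violet-badge grants violet-pass (Rule 12).
Holding violet-pass grants silver-pass (Rule 2).
Holding silver-pass grants L34 (Rule 9).
Holding L14 and L34 grants blue-pass (Rule 7).
Holding blue-pass and violet-pass grants L10 (Rule 4).
No rule produces C33, and it is not given.
silver-pass: reached.
L22 would need C3 and L10 (Rule 10), but C3 is never granted.
L10: reached.
C38 would need L22 and L34 (Rule 3), but L22 is never granted.
Reached: silver-pass and L10 — 2 of the 5.

2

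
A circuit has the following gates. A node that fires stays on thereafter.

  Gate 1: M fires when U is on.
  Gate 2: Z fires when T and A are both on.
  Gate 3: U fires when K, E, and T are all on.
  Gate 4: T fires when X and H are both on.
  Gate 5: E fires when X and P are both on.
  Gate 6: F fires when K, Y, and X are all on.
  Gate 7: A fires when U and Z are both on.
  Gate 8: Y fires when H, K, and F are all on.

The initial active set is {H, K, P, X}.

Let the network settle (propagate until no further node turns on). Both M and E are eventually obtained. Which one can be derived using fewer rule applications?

E

E: X and P are on, so E fires (Gate 5). [1 rule application]
M: X and H are on, so T fires (Gate 4). Gate 5: X and P on → E on. Gate 3: K, E, and T on → U on. Gate 1: U on → M on. [4 rule applications]
E needs fewer.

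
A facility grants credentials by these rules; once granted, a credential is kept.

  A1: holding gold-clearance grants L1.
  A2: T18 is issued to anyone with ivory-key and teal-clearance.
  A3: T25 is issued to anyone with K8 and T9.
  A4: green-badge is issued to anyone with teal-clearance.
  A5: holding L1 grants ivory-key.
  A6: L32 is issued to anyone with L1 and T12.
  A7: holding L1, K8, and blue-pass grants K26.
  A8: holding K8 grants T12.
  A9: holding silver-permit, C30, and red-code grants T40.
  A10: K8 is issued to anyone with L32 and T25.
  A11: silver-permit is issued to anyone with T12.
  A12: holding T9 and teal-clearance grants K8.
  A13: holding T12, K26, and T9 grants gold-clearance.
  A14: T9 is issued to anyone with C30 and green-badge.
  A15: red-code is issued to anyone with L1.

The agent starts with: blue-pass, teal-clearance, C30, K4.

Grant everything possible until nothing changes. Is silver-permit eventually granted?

Yes

Holding teal-clearance grants green-badge (A4).
Holding C30 and green-badge grants T9 (A14).
Holding T9 and teal-clearance grants K8 (A12).
Holding K8 grants T12 (A8).
Holding T12 grants silver-permit (A11).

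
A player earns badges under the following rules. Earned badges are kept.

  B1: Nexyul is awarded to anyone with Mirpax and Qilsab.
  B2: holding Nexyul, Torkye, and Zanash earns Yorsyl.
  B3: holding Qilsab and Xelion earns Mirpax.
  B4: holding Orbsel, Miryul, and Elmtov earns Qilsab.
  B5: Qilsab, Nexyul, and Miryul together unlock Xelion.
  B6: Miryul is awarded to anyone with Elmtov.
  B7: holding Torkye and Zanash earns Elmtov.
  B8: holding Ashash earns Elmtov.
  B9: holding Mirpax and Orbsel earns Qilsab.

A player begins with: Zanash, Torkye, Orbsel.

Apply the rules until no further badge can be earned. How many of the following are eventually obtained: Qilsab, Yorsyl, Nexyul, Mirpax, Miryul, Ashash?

With Torkye and Zanash, Elmtov is earned (B7).
With Elmtov, Miryul is earned (B6).
With Orbsel, Miryul, and Elmtov, Qilsab is earned (B4).
Qilsab: reached.
Yorsyl would need Nexyul, Torkye, and Zanash (B2), but Nexyul is never earned.
Nexyul would need Mirpax and Qilsab (B1), but Mirpax is never earned.
Mirpax would need Qilsab and Xelion (B3), but Xelion is never earned.
Miryul: reached.
No rule produces Ashash, and it is not given.
Reached: Qilsab and Miryul — 2 of the 6.

2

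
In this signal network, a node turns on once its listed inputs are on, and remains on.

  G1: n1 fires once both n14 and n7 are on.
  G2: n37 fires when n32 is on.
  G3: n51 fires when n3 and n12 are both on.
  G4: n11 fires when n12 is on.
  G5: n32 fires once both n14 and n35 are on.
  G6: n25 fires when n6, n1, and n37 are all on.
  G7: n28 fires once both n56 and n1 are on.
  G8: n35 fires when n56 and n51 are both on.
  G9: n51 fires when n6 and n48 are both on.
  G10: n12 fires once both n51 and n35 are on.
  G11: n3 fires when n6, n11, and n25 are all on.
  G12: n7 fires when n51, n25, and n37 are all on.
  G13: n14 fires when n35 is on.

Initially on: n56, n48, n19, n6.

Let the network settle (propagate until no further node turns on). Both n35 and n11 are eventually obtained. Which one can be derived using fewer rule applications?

n35

n35: G9: n6 and n48 on → n51 on. n56 and n51 are on, so n35 fires (G8). [2 rule applications]
n11: G9: n6 and n48 on → n51 on. n56 and n51 are on, so n35 fires (G8). n51 and n35 are on, so n12 fires (G10). G4: n12 on → n11 on. [4 rule applications]
n35 needs fewer.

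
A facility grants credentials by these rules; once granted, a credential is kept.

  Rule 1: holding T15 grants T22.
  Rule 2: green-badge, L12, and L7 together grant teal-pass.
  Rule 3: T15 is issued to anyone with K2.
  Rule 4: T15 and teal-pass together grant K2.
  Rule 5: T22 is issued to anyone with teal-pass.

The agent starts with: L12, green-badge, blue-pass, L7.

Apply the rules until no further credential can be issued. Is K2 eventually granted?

K2 would need T15 and teal-pass (Rule 4), but T15 is never granted.

No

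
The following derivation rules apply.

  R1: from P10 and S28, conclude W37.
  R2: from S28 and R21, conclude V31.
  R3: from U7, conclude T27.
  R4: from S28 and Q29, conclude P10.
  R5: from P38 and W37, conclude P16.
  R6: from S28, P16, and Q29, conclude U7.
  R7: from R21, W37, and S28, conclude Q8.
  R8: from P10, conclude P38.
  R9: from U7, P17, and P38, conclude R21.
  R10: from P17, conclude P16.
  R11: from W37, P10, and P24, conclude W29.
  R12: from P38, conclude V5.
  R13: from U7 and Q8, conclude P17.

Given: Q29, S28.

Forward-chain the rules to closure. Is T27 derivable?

S28 and Q29 hold, so P10 follows (R4).
P10 holds, so P38 follows (R8).
P10 and S28 hold, so W37 follows (R1).
From P38 and W37, R5 gives P16.
S28, P16, and Q29 hold, so U7 follows (R6).
From U7, R3 gives T27.

Yes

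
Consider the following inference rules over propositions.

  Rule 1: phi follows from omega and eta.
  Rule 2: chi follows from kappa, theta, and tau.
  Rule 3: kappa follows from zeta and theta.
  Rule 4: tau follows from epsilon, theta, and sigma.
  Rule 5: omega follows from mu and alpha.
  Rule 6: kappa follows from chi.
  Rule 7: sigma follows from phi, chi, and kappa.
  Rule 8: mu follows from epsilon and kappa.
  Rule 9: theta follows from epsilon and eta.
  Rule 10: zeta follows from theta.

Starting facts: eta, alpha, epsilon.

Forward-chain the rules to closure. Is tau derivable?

tau would need epsilon, theta, and sigma (Rule 4), but sigma is never established.

No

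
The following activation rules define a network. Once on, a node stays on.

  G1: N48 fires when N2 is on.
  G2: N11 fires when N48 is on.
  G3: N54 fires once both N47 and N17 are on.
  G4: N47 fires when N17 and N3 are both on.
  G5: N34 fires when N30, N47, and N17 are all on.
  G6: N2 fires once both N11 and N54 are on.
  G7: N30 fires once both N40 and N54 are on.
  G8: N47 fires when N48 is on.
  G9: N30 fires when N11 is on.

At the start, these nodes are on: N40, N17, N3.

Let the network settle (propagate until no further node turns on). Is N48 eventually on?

N48 would need N2 (G1), but N2 never turns on.

No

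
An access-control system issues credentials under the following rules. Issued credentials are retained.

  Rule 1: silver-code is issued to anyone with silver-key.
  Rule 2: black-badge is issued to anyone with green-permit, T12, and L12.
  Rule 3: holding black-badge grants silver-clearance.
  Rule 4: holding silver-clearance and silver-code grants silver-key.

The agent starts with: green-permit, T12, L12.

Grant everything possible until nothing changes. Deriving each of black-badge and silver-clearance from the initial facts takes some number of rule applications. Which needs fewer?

black-badge: Holding green-permit, T12, and L12 grants black-badge (Rule 2). [1 rule application]
silver-clearance: Holding green-permit, T12, and L12 grants black-badge (Rule 2). Holding black-badge grants silver-clearance (Rule 3). [2 rule applications]
black-badge needs fewer.

black-badge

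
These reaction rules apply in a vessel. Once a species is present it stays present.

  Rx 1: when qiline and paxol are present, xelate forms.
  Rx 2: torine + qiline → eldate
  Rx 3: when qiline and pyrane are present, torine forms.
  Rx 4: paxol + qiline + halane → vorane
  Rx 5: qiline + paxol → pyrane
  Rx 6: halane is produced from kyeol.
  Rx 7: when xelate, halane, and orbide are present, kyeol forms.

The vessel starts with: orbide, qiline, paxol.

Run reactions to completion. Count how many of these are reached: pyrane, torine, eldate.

qiline and paxol present → pyrane forms (Rx 5).
qiline and pyrane present → torine forms (Rx 3).
torine and qiline present → eldate forms (Rx 2).
pyrane: reached.
torine: reached.
eldate: reached.
All 3 are reached.

3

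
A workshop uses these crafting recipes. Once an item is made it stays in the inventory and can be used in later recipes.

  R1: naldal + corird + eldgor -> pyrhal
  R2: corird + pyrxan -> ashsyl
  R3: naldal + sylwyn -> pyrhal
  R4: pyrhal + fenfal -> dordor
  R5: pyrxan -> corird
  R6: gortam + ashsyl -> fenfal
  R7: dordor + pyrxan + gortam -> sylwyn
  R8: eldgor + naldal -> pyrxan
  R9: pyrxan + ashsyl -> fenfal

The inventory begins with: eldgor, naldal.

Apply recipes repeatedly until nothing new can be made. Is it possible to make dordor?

eldgor + naldal -> pyrxan (R8).
Using R5, pyrxan makes corird.
naldal + corird + eldgor -> pyrhal (R1).
corird + pyrxan -> ashsyl (R2).
pyrxan + ashsyl -> fenfal (R9).
Using R4, pyrhal and fenfal make dordor.

Yes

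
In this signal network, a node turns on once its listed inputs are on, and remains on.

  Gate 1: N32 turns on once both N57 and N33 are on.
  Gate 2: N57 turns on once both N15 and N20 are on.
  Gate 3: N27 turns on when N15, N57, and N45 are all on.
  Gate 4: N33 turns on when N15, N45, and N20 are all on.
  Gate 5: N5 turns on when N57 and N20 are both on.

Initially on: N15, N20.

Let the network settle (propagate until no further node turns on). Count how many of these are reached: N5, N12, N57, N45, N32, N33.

N15 and N20 are on, so N57 turns on (Gate 2).
Gate 5: N57 and N20 on → N5 on.
N5: reached.
No rule produces N12, and it is not given.
N57: reached.
No rule produces N45, and it is not given.
N32 would need N57 and N33 (Gate 1), but N33 never turns on.
N33 would need N15, N45, and N20 (Gate 4), but N45 never turns on.
Reached: N5 and N57 — 2 of the 6.

2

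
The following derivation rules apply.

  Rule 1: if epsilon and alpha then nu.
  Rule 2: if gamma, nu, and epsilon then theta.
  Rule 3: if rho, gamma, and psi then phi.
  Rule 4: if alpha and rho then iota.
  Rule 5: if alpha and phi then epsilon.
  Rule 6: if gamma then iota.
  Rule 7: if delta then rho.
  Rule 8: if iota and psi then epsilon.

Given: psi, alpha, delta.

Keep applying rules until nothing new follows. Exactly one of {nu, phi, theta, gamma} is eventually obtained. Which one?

nu

From delta, Rule 7 gives rho.
From alpha and rho, Rule 4 gives iota.
From iota and psi, Rule 8 gives epsilon.
From epsilon and alpha, Rule 1 gives nu.
phi would need rho, gamma, and psi (Rule 3), but gamma is never established. No rule produces gamma, and it is not given. theta would need gamma, nu, and epsilon (Rule 2), but gamma is never established.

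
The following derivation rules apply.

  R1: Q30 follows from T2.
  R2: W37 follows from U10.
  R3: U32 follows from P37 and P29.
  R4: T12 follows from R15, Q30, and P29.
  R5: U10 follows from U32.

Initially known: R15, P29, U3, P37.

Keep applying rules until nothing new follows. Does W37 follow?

Yes

From P37 and P29, R3 gives U32.
U32 holds, so U10 follows (R5).
U10 holds, so W37 follows (R2).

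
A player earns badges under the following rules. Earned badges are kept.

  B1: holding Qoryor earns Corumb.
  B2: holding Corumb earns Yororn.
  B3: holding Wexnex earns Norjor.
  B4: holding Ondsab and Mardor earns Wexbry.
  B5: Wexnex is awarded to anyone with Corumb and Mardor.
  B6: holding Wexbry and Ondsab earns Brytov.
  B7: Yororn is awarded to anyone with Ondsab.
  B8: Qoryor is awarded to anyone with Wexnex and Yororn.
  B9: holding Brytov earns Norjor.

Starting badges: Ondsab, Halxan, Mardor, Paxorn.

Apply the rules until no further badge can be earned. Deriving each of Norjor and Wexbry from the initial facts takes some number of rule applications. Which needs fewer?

Wexbry: With Ondsab and Mardor, Wexbry is earned (B4). [1 rule application]
Norjor: With Ondsab and Mardor, Wexbry is earned (B4). With Wexbry and Ondsab, Brytov is earned (B6). With Brytov, Norjor is earned (B9). [3 rule applications]
Wexbry needs fewer.

Wexbry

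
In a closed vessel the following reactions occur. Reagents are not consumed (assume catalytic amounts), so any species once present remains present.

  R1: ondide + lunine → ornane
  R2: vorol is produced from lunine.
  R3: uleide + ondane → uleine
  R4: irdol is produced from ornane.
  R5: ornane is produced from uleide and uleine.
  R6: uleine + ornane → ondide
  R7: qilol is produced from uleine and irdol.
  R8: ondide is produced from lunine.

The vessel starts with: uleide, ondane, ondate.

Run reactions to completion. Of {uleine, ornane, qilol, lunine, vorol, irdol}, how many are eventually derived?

uleide and ondane present → uleine forms (R3).
uleide and uleine present → ornane forms (R5).
ornane present → irdol forms (R4).
uleine and irdol present → qilol forms (R7).
uleine: reached.
ornane: reached.
qilol: reached.
No rule produces lunine, and it is not given.
vorol would need lunine (R2), but lunine never forms.
irdol: reached.
Reached: uleine, ornane, qilol, and irdol — 4 of the 6.

4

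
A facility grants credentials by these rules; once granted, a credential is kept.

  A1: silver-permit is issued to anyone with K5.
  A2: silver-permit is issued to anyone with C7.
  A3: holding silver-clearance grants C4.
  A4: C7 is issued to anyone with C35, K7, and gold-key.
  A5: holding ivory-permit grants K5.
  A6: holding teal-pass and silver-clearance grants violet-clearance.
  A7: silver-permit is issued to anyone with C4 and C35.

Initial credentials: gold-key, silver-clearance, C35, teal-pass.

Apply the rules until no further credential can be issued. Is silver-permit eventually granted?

Holding silver-clearance grants C4 (A3).
Holding C4 and C35 grants silver-permit (A7).

Yes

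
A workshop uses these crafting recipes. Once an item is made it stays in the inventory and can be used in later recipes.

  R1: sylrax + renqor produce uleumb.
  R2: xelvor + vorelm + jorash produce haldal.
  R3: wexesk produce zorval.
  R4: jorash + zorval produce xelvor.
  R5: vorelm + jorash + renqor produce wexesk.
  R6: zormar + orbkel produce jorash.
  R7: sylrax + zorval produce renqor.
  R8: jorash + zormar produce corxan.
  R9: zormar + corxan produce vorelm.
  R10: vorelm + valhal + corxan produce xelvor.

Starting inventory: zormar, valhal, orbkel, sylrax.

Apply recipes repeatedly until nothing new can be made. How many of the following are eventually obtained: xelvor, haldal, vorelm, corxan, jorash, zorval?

5

zormar + orbkel → jorash (R6).
Using R8, jorash and zormar make corxan.
zormar + corxan → vorelm (R9).
Using R10, vorelm, valhal, and corxan make xelvor.
xelvor + vorelm + jorash → haldal (R2).
xelvor: reached.
haldal: reached.
vorelm: reached.
corxan: reached.
jorash: reached.
zorval would need wexesk (R3), but wexesk is never obtained.
Reached: xelvor, haldal, vorelm, corxan, and jorash — 5 of the 6.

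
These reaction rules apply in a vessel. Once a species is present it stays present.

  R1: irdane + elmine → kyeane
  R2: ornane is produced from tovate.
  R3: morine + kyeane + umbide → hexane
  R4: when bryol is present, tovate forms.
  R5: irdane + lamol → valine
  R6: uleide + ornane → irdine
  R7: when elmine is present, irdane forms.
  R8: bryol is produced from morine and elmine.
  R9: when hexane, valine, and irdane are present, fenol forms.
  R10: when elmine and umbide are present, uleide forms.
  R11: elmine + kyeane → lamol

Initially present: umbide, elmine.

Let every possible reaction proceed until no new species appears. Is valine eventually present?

Yes

elmine present → irdane forms (R7).
irdane and elmine present → kyeane forms (R1).
elmine and kyeane present → lamol forms (R11).
irdane and lamol present → valine forms (R5).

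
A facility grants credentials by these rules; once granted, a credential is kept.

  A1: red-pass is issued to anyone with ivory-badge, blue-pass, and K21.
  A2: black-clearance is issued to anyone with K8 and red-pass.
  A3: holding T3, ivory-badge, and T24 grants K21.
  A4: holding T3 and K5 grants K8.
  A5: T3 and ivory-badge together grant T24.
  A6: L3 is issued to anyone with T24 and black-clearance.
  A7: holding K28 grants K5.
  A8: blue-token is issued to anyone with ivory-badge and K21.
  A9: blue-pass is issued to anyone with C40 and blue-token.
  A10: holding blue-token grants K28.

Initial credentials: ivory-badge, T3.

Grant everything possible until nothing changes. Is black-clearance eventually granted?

No

black-clearance would need K8 and red-pass (A2), but red-pass is never granted.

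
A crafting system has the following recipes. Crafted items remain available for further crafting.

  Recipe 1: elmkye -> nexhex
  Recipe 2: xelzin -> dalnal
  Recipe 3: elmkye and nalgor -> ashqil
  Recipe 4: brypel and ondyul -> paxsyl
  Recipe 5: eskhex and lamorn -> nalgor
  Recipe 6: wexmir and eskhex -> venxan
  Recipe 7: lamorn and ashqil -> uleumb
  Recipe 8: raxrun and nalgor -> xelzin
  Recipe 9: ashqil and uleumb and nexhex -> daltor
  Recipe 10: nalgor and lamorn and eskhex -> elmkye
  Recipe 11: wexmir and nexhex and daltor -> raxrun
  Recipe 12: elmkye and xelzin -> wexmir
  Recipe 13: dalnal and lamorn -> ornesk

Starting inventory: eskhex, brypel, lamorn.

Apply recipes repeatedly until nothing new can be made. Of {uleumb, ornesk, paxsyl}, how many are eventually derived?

eskhex and lamorn -> nalgor (Recipe 5).
nalgor and lamorn and eskhex -> elmkye (Recipe 10).
Using Recipe 3, elmkye and nalgor make ashqil.
Using Recipe 7, lamorn and ashqil make uleumb.
uleumb: reached.
ornesk would need dalnal and lamorn (Recipe 13), but dalnal is never obtained.
paxsyl would need brypel and ondyul (Recipe 4), but ondyul is never obtained.
Reached: uleumb — 1 of the 3.

1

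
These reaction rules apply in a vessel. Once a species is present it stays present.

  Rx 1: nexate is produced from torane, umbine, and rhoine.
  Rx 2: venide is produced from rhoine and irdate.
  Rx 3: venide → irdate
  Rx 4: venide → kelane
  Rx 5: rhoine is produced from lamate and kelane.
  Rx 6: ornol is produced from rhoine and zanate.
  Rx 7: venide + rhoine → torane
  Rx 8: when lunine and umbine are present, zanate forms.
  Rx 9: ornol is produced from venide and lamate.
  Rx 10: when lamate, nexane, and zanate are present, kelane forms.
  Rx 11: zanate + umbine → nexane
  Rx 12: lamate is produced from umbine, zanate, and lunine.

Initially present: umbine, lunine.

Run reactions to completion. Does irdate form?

irdate would need venide (Rx 3), but venide never forms.

No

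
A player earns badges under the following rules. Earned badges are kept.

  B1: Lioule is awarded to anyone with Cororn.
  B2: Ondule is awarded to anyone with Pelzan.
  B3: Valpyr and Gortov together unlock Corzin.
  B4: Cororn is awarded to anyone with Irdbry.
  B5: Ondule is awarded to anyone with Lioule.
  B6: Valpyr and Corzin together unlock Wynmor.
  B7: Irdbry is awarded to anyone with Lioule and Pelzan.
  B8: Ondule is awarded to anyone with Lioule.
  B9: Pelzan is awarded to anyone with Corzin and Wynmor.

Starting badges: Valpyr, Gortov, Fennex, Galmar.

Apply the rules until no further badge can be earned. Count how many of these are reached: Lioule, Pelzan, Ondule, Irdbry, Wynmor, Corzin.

With Valpyr and Gortov, Corzin is earned (B3).
With Valpyr and Corzin, Wynmor is earned (B6).
With Corzin and Wynmor, Pelzan is earned (B9).
With Pelzan, Ondule is earned (B2).
Lioule would need Cororn (B1), but Cororn is never earned.
Pelzan: reached.
Ondule: reached.
Irdbry would need Lioule and Pelzan (B7), but Lioule is never earned.
Wynmor: reached.
Corzin: reached.
Reached: Pelzan, Ondule, Wynmor, and Corzin — 4 of the 6.

4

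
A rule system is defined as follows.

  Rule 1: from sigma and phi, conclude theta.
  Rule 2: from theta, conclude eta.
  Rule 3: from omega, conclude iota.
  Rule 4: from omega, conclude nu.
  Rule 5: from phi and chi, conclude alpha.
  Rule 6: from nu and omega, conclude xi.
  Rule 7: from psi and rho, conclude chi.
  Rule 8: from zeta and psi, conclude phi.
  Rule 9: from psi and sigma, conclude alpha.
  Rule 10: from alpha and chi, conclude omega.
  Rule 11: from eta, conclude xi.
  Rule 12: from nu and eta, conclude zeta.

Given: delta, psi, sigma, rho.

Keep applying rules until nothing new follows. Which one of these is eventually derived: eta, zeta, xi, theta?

From psi and sigma, Rule 9 gives alpha.
psi and rho hold, so chi follows (Rule 7).
alpha and chi hold, so omega follows (Rule 10).
omega holds, so nu follows (Rule 4).
nu and omega hold, so xi follows (Rule 6).
zeta would need nu and eta (Rule 12), but eta is never established. eta would need theta (Rule 2), but theta is never established. theta would need sigma and phi (Rule 1), but phi is never established.

xi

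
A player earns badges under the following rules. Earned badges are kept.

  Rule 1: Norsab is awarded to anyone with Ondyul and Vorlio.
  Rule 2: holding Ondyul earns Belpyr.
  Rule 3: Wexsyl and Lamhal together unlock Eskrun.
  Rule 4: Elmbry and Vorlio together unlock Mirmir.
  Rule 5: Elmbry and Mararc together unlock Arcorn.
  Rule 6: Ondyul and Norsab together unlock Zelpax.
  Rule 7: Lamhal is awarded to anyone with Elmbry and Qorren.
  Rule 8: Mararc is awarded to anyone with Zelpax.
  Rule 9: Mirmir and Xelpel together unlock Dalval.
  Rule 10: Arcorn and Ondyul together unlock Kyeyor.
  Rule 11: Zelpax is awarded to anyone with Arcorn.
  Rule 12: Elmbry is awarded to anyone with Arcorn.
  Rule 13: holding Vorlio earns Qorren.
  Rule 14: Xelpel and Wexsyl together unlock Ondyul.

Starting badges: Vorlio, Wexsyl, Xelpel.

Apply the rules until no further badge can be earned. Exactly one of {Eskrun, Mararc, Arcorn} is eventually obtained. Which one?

Mararc

With Xelpel and Wexsyl, Ondyul is earned (Rule 14).
With Ondyul and Vorlio, Norsab is earned (Rule 1).
With Ondyul and Norsab, Zelpax is earned (Rule 6).
With Zelpax, Mararc is earned (Rule 8).
Arcorn would need Elmbry and Mararc (Rule 5), but Elmbry is never earned. Eskrun would need Wexsyl and Lamhal (Rule 3), but Lamhal is never earned.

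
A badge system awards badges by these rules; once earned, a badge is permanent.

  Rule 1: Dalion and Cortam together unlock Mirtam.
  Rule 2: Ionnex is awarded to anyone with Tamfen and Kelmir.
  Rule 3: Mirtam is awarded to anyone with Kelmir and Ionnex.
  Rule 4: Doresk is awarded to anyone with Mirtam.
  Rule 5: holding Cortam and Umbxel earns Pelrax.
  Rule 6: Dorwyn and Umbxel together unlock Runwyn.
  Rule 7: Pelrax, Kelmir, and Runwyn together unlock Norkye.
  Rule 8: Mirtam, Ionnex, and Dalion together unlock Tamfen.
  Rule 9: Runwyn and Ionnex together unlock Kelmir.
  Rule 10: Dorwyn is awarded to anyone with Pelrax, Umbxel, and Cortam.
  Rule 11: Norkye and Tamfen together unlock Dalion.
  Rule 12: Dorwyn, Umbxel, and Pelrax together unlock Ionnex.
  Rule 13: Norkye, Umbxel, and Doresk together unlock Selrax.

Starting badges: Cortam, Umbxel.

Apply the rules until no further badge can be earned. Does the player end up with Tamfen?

Tamfen would need Mirtam, Ionnex, and Dalion (Rule 8), but Dalion is never earned.

No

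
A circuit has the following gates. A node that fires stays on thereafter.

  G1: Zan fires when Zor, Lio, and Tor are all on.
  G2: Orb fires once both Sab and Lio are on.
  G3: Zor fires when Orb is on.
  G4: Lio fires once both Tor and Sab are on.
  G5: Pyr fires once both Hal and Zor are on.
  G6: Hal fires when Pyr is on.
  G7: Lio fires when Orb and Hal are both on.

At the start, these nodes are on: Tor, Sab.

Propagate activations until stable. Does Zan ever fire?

Yes

G4: Tor and Sab on → Lio on.
Sab and Lio are on, so Orb fires (G2).
G3: Orb on → Zor on.
Zor, Lio, and Tor are on, so Zan fires (G1).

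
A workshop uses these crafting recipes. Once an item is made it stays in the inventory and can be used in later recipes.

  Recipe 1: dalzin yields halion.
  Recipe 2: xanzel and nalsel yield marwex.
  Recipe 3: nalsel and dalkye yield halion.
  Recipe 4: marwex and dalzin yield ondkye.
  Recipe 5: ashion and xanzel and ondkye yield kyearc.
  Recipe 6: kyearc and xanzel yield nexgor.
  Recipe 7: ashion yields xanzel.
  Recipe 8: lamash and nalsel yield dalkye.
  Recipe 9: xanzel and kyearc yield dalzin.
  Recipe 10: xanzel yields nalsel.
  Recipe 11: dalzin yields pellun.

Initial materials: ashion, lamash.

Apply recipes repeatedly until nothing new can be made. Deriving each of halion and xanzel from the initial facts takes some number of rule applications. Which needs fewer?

xanzel

xanzel: ashion → xanzel (Recipe 7). [1 rule application]
halion: ashion → xanzel (Recipe 7). xanzel → nalsel (Recipe 10). Using Recipe 8, lamash and nalsel make dalkye. Using Recipe 3, nalsel and dalkye make halion. [4 rule applications]
xanzel needs fewer.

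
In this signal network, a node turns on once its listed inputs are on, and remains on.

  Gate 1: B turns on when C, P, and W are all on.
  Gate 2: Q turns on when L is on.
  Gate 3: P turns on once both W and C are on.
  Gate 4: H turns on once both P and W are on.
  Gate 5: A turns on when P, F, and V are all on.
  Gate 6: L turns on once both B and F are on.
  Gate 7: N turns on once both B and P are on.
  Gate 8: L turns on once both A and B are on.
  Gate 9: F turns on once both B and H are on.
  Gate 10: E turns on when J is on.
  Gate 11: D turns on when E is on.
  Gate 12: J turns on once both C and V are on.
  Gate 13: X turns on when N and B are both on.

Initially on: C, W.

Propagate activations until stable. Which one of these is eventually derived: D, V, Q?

Q

W and C are on, so P turns on (Gate 3).
P and W are on, so H turns on (Gate 4).
C, P, and W are on, so B turns on (Gate 1).
B and H are on, so F turns on (Gate 9).
Gate 6: B and F on → L on.
Gate 2: L on → Q on.
No rule produces V, and it is not given. D would need E (Gate 11), but E never turns on.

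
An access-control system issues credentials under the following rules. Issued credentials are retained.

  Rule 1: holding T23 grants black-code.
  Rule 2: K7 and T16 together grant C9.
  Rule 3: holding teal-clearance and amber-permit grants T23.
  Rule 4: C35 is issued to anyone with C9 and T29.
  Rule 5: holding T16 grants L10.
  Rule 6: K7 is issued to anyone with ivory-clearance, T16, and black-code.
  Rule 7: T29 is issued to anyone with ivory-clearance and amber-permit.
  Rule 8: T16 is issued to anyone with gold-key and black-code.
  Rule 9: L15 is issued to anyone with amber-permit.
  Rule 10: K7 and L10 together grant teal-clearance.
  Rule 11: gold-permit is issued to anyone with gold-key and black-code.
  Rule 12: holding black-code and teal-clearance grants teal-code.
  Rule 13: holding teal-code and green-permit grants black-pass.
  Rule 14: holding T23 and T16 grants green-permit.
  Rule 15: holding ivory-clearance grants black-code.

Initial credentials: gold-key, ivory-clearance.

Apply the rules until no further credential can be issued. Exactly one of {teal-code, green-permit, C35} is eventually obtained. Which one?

Holding ivory-clearance grants black-code (Rule 15).
Holding gold-key and black-code grants T16 (Rule 8).
Holding ivory-clearance, T16, and black-code grants K7 (Rule 6).
Holding T16 grants L10 (Rule 5).
Holding K7 and L10 grants teal-clearance (Rule 10).
Holding black-code and teal-clearance grants teal-code (Rule 12).
C35 would need C9 and T29 (Rule 4), but T29 is never granted. green-permit would need T23 and T16 (Rule 14), but T23 is never granted.

teal-code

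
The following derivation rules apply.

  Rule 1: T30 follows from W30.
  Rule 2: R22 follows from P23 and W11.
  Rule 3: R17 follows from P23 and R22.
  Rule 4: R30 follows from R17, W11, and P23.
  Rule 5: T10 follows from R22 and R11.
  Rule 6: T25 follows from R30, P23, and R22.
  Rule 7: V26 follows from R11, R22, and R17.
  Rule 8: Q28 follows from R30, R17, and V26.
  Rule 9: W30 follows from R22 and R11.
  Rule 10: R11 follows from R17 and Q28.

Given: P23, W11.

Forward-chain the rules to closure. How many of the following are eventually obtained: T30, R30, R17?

P23 and W11 hold, so R22 follows (Rule 2).
P23 and R22 hold, so R17 follows (Rule 3).
From R17, W11, and P23, Rule 4 gives R30.
T30 would need W30 (Rule 1), but W30 is never established.
R30: reached.
R17: reached.
Reached: R30 and R17 — 2 of the 3.

2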